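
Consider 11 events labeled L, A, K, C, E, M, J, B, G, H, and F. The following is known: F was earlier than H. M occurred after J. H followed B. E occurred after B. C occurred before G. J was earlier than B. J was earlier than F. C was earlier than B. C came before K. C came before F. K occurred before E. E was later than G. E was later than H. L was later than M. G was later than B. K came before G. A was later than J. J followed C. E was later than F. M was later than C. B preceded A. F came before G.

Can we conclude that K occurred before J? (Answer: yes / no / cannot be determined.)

No chain of stated constraints runs from K to J, and none runs from J to K either.
So the relative order of K and J is not fixed by the given facts.

cannot be determined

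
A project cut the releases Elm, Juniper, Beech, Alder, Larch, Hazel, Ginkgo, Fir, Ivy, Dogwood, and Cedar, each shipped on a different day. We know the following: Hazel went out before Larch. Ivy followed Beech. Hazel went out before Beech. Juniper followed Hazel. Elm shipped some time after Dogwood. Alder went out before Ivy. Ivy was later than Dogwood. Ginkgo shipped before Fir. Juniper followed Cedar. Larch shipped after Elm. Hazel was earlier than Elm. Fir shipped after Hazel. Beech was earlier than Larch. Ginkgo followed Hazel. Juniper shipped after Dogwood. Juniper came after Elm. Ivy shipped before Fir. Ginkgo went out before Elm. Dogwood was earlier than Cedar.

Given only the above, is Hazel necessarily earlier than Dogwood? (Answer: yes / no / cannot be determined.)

cannot be determined

No chain of stated constraints runs from Hazel to Dogwood, and none runs from Dogwood to Hazel either.
So the relative order of Hazel and Dogwood is not fixed by the given facts.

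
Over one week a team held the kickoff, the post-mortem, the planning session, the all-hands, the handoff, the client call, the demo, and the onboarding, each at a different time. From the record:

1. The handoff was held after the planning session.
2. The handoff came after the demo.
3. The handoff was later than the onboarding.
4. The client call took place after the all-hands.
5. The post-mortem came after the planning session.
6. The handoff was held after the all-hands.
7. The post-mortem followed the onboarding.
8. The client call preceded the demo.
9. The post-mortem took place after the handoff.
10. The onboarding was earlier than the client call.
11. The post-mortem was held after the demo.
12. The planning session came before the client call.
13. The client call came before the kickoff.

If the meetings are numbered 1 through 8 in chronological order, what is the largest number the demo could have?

The demo must come before the handoff and the post-mortem — 2 meetings forced after it.
Everything else can be placed before the demo in some valid order, so the demo can sit as late as position 8 − 2 = 6.

6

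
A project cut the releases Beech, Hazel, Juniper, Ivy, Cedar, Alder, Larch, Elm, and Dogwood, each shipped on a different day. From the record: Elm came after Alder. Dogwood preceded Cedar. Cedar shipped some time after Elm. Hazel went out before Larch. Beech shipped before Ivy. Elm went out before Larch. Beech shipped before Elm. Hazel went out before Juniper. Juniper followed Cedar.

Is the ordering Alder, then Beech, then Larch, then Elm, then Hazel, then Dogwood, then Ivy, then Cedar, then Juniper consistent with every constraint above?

The constraints require Hazel before Larch, but in the proposed sequence Larch appears ahead of Hazel. That one violation is enough.

no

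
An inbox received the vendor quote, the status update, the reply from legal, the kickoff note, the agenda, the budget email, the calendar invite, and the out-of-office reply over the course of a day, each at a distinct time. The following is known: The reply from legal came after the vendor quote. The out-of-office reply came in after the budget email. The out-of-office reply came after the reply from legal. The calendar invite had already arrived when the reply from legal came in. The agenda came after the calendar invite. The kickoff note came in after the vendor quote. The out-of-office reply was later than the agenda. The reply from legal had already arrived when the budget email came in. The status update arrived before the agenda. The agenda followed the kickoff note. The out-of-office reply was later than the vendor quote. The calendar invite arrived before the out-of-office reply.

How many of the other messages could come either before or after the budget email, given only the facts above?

3

Forced before the budget email: the calendar invite, the reply from legal, and the vendor quote; forced after the budget email: the out-of-office reply.
That leaves the agenda, the kickoff note, and the status update with no forced order relative to the budget email — 3.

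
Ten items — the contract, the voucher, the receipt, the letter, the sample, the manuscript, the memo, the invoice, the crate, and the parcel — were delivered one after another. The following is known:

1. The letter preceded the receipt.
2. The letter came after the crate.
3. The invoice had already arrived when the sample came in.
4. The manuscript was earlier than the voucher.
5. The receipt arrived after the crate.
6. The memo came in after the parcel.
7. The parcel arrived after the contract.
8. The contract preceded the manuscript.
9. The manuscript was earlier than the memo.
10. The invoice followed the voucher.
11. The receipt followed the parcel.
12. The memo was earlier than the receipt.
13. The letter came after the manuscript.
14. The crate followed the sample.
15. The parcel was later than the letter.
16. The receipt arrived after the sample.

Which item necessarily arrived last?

the receipt

Every other item has a chain of constraints placing it before the receipt, so the receipt is last.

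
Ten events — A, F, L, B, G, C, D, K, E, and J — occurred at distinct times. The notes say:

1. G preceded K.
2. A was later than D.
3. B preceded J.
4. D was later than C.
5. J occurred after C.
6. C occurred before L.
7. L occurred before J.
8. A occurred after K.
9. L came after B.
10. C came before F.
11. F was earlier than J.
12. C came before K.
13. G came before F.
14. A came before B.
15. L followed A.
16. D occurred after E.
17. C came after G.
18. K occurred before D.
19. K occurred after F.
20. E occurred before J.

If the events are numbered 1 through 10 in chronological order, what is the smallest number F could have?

C and G must both come before F — 2 forced predecessors.
Nothing else is forced ahead of F, so its earliest slot is position 2 + 1 = 3.

3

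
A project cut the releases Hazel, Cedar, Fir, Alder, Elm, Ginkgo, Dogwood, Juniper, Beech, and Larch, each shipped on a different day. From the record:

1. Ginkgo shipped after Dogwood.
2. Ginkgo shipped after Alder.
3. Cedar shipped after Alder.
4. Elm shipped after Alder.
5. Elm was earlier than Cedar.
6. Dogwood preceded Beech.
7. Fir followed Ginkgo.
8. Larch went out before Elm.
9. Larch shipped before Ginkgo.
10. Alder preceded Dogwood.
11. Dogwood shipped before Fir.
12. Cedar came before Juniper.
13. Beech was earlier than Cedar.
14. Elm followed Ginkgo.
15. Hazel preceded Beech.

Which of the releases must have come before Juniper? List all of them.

Alder, Beech, Cedar, Dogwood, Elm, Ginkgo, Hazel, Larch

Directly stated before Juniper: Cedar.
Alder reaches Juniper via Alder → Cedar → Juniper.
Beech reaches Juniper via Beech → Cedar → Juniper.
Dogwood reaches Juniper via Dogwood → Beech → Cedar → Juniper.
Likewise Elm, Ginkgo, Hazel, and Larch each reach Juniper by chaining the stated constraints.
No chain forces Fir ahead of Juniper.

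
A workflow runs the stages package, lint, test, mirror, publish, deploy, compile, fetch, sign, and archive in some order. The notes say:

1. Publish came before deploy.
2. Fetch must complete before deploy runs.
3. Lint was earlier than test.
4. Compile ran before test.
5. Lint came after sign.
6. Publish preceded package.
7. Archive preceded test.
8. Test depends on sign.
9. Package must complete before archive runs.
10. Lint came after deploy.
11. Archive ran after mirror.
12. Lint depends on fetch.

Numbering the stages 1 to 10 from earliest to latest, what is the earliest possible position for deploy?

3

Fetch and publish must both come before deploy — 2 forced predecessors.
Nothing else is forced ahead of deploy, so its earliest slot is position 2 + 1 = 3.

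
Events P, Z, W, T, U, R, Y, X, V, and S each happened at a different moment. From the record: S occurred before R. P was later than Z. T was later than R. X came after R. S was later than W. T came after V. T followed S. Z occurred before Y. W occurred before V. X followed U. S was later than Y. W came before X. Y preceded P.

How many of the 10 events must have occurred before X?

6

Directly stated before X: R, U, and W.
S reaches X via S → R → X.
Y reaches X via Y → S → R → X.
Z reaches X via Z → Y → S → R → X.
No chain forces V (or any of the others) ahead of X.
That's R, S, U, W, Y, and Z — 6 in all.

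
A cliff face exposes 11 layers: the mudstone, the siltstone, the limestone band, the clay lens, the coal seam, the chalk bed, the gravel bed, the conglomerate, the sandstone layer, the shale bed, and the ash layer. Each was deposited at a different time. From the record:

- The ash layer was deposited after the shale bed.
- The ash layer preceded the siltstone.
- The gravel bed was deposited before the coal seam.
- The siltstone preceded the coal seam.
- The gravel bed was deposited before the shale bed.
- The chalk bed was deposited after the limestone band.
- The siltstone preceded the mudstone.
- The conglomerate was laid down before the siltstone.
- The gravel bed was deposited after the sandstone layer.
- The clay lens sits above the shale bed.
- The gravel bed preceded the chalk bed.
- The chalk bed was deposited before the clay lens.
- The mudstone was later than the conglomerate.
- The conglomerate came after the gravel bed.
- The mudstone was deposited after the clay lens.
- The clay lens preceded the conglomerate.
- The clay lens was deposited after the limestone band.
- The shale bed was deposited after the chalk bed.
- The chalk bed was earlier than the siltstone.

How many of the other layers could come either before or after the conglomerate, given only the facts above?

1

Forced before the conglomerate: the chalk bed, the clay lens, the gravel bed, the limestone band, the sandstone layer, and the shale bed; forced after the conglomerate: the coal seam, the mudstone, and the siltstone.
That leaves the ash layer with no forced order relative to the conglomerate — 1.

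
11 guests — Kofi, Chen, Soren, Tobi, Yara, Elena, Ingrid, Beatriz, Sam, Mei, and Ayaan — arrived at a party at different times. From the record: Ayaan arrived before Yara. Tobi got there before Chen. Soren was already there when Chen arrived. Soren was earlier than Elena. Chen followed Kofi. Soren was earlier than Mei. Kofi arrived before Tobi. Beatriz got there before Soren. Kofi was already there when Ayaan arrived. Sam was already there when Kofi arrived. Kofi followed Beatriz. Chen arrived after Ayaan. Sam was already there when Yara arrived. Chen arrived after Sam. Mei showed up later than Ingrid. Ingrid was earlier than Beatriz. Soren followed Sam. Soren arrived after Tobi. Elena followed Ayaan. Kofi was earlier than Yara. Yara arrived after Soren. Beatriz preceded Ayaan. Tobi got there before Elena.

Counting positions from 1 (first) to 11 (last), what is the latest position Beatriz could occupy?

3

Beatriz must come before Ayaan, Chen, Elena, Kofi, Mei, Soren, Tobi, and Yara — 8 guests forced after them.
Everything else can be placed before Beatriz in some valid order, so Beatriz can sit as late as position 11 − 8 = 3.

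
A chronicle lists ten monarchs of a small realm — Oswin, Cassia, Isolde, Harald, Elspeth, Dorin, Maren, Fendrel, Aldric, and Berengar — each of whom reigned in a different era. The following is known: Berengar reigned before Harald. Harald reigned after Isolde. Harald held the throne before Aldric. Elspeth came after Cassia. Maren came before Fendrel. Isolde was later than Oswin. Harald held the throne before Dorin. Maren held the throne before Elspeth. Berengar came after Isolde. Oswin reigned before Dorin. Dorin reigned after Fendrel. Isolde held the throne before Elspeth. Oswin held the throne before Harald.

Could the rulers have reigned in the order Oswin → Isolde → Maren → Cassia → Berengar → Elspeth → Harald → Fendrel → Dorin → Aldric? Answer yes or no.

yes

Check each stated constraint against the proposed order — e.g. Oswin is ahead of Harald; Oswin is ahead of Dorin. Every pair is in the required order; nothing is violated.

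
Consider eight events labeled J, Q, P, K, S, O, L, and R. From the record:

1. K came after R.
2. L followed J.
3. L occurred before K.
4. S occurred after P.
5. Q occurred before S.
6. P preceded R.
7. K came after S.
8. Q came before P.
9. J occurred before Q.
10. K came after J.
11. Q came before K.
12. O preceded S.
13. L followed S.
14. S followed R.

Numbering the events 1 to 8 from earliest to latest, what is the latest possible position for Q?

Q must come before K, L, P, R, and S — 5 events forced after it.
Everything else can be placed before Q in some valid order, so Q can sit as late as position 8 − 5 = 3.

3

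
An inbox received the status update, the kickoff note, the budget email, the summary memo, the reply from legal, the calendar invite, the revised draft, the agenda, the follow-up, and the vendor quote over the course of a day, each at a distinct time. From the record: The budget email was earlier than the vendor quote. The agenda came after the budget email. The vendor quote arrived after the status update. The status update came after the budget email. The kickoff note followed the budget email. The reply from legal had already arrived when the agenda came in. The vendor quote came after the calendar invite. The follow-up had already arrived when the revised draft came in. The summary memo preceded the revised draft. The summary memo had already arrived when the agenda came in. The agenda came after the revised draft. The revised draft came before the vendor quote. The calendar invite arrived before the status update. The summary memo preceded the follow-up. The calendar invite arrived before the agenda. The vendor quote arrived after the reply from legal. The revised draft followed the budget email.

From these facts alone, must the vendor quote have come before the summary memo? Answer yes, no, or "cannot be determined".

no

Tracing the constraints gives the summary memo → the revised draft → the vendor quote, so the summary memo must come before the vendor quote.
That means the vendor quote cannot be before the summary memo.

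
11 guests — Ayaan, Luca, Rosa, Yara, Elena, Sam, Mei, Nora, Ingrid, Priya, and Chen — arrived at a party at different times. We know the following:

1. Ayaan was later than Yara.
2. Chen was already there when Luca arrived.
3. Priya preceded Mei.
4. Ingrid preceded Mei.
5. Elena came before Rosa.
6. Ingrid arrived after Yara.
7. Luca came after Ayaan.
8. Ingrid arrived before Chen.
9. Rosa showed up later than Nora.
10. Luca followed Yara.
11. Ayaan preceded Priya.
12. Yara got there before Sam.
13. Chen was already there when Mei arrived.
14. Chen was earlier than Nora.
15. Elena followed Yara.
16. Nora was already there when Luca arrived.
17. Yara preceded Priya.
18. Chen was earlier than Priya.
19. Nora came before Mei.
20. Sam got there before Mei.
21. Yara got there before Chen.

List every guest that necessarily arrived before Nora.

Directly stated before Nora: Chen.
Ingrid reaches Nora via Ingrid → Chen → Nora.
Yara reaches Nora via Yara → Chen → Nora.

Chen, Ingrid, Yara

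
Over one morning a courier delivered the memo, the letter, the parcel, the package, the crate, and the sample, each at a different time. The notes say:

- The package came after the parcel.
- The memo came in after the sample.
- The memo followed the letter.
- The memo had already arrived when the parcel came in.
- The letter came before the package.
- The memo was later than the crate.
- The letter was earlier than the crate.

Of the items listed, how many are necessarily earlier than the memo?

3

Directly stated before the memo: the crate, the letter, and the sample.
No chain forces the package (or any of the others) ahead of the memo.
That's the crate, the letter, and the sample — 3 in all.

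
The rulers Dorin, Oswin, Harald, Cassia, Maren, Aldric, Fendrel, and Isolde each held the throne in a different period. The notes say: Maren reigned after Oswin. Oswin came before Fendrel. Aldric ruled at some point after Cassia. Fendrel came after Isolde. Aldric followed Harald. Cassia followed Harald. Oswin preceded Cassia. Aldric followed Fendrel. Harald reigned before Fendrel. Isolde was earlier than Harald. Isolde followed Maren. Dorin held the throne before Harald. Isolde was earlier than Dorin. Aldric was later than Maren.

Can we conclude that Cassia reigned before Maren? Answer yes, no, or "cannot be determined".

Tracing the constraints gives Maren → Isolde → Harald → Cassia, so Maren must come before Cassia.
That means Cassia cannot be before Maren.

no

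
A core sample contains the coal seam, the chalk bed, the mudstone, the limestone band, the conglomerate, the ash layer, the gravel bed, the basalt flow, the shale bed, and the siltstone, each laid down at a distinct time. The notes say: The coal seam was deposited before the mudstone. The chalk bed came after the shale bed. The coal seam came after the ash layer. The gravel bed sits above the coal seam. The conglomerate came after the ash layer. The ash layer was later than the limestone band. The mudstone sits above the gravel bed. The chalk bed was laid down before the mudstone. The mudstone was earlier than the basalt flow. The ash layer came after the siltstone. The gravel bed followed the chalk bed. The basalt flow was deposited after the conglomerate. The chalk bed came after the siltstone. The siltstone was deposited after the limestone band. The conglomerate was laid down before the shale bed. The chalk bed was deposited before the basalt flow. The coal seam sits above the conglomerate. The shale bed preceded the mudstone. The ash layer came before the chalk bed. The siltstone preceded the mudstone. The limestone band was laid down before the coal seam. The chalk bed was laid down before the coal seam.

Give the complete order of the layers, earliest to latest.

The constraints fix every adjacent pair, so only one ordering works:
the limestone band → the siltstone → the ash layer → the conglomerate → the shale bed → the chalk bed → the coal seam → the gravel bed → the mudstone → the basalt flow.

the limestone band, the siltstone, the ash layer, the conglomerate, the shale bed, the chalk bed, the coal seam, the gravel bed, the mudstone, the basalt flow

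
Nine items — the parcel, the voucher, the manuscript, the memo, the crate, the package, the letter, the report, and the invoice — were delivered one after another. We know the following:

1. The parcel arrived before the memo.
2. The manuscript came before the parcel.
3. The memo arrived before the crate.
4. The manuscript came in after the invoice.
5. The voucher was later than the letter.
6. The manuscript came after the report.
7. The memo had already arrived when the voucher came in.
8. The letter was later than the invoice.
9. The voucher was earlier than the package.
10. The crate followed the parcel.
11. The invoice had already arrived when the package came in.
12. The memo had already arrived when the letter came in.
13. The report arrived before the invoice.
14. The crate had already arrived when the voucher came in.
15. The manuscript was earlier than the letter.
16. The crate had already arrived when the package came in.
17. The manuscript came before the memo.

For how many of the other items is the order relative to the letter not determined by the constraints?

Forced before the letter: the invoice, the manuscript, the memo, the parcel, and the report; forced after the letter: the package and the voucher.
That leaves the crate with no forced order relative to the letter — 1.

1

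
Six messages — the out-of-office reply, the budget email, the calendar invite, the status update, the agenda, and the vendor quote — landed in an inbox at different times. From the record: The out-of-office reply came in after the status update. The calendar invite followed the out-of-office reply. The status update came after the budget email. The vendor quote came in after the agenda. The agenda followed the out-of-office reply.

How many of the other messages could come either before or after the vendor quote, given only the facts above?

1

Forced before the vendor quote: the agenda, the budget email, the out-of-office reply, and the status update.
That leaves the calendar invite with no forced order relative to the vendor quote — 1.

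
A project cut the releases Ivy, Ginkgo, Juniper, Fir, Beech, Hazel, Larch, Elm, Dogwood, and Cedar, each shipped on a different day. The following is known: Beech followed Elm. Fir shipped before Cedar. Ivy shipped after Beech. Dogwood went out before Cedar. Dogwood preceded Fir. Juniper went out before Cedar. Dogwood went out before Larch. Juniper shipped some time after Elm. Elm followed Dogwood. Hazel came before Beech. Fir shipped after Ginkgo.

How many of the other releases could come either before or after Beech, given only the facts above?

Forced before Beech: Dogwood, Elm, and Hazel; forced after Beech: Ivy.
That leaves Cedar, Fir, Ginkgo, Juniper, and Larch with no forced order relative to Beech — 5.

5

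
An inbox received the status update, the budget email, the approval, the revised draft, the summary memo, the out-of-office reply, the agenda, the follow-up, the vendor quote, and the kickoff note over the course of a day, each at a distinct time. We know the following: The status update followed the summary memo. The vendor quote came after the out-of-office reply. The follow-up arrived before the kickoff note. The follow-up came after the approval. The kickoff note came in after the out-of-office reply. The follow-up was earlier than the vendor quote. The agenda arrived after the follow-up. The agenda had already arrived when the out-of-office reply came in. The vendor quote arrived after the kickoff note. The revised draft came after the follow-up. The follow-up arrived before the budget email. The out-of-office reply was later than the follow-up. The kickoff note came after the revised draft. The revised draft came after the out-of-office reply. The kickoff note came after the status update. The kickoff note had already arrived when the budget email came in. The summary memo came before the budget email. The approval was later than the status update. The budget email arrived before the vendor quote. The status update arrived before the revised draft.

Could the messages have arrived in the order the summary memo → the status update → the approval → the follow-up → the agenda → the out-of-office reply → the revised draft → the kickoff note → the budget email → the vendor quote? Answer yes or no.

Check each stated constraint against the proposed order — e.g. the follow-up is ahead of the vendor quote; the summary memo is ahead of the budget email. Every pair is in the required order; nothing is violated.

yes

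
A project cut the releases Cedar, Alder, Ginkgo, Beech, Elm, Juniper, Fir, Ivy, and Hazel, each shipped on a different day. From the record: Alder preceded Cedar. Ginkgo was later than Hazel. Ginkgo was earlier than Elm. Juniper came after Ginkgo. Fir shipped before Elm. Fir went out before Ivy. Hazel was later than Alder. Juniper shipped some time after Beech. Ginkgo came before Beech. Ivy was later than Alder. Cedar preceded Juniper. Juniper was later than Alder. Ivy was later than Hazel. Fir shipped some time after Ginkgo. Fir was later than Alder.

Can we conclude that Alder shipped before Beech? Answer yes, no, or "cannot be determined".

Chain the constraints: Alder → Hazel → Ginkgo → Beech. Each link is directly stated, so Alder comes before Beech.

yes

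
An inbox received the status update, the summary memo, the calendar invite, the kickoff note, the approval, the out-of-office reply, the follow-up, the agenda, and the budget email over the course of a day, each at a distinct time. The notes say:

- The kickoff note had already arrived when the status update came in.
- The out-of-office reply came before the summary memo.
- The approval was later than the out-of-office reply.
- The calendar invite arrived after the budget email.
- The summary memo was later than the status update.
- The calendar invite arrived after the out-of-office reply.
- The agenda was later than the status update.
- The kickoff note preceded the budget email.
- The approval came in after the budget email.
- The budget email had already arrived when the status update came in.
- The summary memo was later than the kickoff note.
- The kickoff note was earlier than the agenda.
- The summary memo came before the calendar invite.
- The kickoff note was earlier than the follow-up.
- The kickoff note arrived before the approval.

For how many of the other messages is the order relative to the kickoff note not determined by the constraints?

Forced after the kickoff note: the agenda, the approval, the budget email, the calendar invite, the follow-up, the status update, and the summary memo.
That leaves the out-of-office reply with no forced order relative to the kickoff note — 1.

1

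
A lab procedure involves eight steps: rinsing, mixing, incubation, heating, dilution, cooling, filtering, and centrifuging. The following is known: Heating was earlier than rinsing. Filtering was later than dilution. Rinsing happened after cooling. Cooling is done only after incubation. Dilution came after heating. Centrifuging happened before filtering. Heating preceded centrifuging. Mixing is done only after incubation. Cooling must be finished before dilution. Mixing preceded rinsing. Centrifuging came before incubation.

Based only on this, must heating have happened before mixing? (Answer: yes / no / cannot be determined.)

Chain the constraints: heating → centrifuging → incubation → mixing. Each link is directly stated, so heating comes before mixing.

yes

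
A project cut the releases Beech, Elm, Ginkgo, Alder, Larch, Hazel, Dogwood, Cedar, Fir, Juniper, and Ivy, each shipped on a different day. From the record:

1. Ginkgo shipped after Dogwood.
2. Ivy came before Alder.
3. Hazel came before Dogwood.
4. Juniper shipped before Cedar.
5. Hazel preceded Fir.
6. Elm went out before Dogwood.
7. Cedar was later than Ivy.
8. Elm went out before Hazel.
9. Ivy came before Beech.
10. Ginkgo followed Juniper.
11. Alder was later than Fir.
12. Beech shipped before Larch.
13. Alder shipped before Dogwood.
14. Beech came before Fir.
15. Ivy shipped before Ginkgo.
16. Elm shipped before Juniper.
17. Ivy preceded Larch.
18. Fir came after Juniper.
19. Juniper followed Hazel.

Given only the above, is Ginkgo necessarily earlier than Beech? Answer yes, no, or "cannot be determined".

no

Tracing the constraints gives Beech → Fir → Alder → Dogwood → Ginkgo, so Beech must come before Ginkgo.
That means Ginkgo cannot be before Beech.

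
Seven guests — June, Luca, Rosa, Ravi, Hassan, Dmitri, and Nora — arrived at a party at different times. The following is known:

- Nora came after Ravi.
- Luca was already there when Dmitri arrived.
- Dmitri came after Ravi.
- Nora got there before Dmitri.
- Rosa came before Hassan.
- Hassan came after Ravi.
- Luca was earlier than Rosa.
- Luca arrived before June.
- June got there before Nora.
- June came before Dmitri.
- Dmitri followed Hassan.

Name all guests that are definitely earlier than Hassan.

Luca, Ravi, Rosa

Directly stated before Hassan: Ravi and Rosa.
Luca reaches Hassan via Luca → Rosa → Hassan.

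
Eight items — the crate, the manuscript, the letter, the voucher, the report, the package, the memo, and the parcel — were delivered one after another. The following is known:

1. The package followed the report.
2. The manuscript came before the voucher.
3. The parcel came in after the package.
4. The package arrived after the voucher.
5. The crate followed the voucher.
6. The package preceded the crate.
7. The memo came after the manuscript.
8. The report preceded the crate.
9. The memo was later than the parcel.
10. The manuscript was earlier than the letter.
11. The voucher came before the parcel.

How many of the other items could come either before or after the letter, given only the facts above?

6

Forced before the letter: the manuscript.
That leaves the crate, the memo, the package, the parcel, the report, and the voucher with no forced order relative to the letter — 6.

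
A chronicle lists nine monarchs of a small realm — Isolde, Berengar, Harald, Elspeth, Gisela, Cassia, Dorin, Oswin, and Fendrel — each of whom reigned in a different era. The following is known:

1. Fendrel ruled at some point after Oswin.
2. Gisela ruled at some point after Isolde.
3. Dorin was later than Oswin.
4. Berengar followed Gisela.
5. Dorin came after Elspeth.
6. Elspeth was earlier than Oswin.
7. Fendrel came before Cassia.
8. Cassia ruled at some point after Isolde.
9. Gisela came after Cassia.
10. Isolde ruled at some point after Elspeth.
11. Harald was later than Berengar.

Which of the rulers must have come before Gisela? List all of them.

Cassia, Elspeth, Fendrel, Isolde, Oswin

Directly stated before Gisela: Cassia and Isolde.
Elspeth reaches Gisela via Elspeth → Isolde → Gisela.
Fendrel reaches Gisela via Fendrel → Cassia → Gisela.
Oswin reaches Gisela via Oswin → Fendrel → Cassia → Gisela.
No chain forces Berengar (or any of the others) ahead of Gisela.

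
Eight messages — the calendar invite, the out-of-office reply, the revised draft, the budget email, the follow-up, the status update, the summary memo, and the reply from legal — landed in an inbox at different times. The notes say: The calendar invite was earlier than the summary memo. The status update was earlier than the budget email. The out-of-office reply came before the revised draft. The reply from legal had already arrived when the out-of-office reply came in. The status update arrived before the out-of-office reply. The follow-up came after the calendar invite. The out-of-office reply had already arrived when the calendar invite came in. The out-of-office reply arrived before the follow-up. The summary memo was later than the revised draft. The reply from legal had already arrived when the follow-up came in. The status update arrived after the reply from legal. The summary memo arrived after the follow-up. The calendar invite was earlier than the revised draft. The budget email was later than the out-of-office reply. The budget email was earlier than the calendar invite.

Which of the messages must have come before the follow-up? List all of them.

the budget email, the calendar invite, the out-of-office reply, the reply from legal, the status update

Directly stated before the follow-up: the calendar invite, the out-of-office reply, and the reply from legal.
The budget email reaches the follow-up via the budget email → the calendar invite → the follow-up.
The status update reaches the follow-up via the status update → the out-of-office reply → the follow-up.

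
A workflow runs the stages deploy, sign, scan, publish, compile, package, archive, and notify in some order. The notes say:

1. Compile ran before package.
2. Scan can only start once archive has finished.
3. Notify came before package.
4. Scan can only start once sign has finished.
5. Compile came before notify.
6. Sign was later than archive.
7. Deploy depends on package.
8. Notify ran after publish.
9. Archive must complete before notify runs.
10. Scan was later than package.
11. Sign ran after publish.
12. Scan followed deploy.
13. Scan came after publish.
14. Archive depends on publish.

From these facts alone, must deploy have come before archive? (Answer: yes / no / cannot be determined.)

no

Tracing the constraints gives archive → notify → package → deploy, so archive must come before deploy.
That means deploy cannot be before archive.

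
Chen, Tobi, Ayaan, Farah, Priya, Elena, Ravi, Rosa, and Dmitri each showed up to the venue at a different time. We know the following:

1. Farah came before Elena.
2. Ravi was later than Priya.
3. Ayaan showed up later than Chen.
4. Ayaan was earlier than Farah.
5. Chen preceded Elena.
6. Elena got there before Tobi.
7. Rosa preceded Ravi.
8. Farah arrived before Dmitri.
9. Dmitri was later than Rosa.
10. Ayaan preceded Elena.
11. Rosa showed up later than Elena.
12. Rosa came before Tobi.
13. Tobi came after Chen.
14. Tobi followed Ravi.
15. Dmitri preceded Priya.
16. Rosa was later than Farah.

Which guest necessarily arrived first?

Chen has a chain of constraints placing them before every other guest, so Chen must be first.

Chen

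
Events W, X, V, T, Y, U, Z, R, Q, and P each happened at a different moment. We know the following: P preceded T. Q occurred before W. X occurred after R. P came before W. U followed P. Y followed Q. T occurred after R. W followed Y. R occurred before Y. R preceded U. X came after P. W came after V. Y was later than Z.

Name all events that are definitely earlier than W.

P, Q, R, V, Y, Z

Directly stated before W: P, Q, V, and Y.
R reaches W via R → Y → W.
Z reaches W via Z → Y → W.
No chain forces U (or any of the others) ahead of W.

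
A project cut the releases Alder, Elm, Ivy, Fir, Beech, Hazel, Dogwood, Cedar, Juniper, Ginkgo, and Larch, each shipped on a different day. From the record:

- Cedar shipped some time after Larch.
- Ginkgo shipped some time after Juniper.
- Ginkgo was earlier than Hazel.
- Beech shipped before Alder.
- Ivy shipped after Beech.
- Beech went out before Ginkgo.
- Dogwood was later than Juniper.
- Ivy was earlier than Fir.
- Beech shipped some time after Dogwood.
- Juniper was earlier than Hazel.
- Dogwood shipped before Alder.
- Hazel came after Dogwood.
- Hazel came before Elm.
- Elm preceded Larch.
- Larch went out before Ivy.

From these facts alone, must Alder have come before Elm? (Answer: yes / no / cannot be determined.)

cannot be determined

No chain of stated constraints runs from Alder to Elm, and none runs from Elm to Alder either.
So the relative order of Alder and Elm is not fixed by the given facts.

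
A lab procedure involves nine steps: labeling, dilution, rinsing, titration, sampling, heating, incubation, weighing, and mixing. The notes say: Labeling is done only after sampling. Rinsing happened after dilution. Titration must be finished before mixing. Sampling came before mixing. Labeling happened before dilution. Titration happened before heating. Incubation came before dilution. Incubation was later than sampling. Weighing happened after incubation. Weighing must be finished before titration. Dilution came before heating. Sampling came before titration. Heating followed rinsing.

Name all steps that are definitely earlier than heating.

dilution, incubation, labeling, rinsing, sampling, titration, weighing

Directly stated before heating: dilution, rinsing, and titration.
Incubation reaches heating via incubation → dilution → heating.
Labeling reaches heating via labeling → dilution → heating.
Sampling reaches heating via sampling → titration → heating.
Likewise weighing reaches heating by chaining the stated constraints.
No chain forces mixing ahead of heating.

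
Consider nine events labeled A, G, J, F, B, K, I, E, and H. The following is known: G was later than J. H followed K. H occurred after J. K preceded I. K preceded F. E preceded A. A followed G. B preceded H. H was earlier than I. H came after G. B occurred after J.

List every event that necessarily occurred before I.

Directly stated before I: H and K.
B reaches I via B → H → I.
G reaches I via G → H → I.
J reaches I via J → H → I.

B, G, H, J, K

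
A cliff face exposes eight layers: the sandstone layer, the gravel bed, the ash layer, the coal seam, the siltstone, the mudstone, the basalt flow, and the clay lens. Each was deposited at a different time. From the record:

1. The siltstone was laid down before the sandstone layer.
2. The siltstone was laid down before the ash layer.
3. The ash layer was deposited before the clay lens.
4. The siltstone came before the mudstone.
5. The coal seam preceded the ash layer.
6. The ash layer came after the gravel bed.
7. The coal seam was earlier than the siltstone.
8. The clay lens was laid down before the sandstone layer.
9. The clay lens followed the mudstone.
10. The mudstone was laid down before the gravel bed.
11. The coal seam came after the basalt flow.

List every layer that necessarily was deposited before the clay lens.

Directly stated before the clay lens: the ash layer and the mudstone.
The basalt flow reaches the clay lens via the basalt flow → the coal seam → the ash layer → the clay lens.
The coal seam reaches the clay lens via the coal seam → the ash layer → the clay lens.
The gravel bed reaches the clay lens via the gravel bed → the ash layer → the clay lens.
Likewise the siltstone reaches the clay lens by chaining the stated constraints.

the ash layer, the basalt flow, the coal seam, the gravel bed, the mudstone, the siltstone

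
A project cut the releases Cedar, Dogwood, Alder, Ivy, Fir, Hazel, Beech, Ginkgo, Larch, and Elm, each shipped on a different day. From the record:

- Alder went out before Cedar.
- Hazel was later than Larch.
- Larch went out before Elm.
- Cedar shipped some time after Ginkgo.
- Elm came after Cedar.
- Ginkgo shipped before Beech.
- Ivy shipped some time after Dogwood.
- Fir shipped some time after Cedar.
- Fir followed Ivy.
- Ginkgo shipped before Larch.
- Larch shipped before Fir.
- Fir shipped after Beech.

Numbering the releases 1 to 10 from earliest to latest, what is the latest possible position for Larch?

Larch must come before Elm, Fir, and Hazel — 3 releases forced after it.
Everything else can be placed before Larch in some valid order, so Larch can sit as late as position 10 − 3 = 7.

7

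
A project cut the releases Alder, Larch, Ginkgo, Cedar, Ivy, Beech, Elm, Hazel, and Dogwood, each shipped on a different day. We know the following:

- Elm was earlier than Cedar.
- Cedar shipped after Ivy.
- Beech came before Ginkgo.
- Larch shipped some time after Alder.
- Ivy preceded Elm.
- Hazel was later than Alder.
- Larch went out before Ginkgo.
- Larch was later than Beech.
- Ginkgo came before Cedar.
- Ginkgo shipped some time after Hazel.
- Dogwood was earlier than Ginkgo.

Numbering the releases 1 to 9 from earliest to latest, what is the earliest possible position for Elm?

Ivy must come before Elm — 1 forced predecessor.
Nothing else is forced ahead of Elm, so its earliest slot is position 1 + 1 = 2.

2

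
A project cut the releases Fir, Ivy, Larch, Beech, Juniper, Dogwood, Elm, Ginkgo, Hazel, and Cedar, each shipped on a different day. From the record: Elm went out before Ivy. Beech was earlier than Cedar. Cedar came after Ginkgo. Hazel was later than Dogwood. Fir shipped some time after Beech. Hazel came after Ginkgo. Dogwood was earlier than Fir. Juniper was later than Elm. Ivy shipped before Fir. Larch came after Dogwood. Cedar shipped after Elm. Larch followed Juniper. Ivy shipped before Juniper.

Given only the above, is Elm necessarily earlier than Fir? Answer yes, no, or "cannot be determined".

yes

Chain the constraints: Elm → Ivy → Fir. Each link is directly stated, so Elm comes before Fir.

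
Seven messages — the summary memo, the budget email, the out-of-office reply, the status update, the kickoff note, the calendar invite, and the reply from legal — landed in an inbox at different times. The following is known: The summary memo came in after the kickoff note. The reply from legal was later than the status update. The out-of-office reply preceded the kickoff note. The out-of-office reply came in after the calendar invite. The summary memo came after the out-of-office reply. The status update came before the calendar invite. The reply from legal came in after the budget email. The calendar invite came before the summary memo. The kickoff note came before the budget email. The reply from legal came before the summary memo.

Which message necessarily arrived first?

the status update

The status update has a chain of constraints placing it before every other message, so the status update must be first.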